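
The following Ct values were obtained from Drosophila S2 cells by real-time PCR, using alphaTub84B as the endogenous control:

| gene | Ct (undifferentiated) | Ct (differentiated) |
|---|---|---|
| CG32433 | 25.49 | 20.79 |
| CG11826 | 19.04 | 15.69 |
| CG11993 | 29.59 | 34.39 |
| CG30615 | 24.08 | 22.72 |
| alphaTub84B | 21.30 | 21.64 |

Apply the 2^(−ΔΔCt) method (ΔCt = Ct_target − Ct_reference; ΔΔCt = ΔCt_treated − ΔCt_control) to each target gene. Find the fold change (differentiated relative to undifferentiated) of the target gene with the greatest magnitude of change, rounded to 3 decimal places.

CG32433: ΔΔCt = (20.79−21.64) − (25.49−21.30) = -0.85 − 4.19 = -5.04; fold change = 2^5.04 = 32.900
CG11826: ΔΔCt = (15.69−21.64) − (19.04−21.30) = -5.95 − (-2.26) = -3.69; fold change = 2^3.69 = 12.906
CG11993: ΔΔCt = (34.39−21.64) − (29.59−21.30) = 12.75 − 8.29 = 4.46; fold change = 2^-4.46 = 0.045
CG30615: ΔΔCt = (22.72−21.64) − (24.08−21.30) = 1.08 − 2.78 = -1.70; fold change = 2^1.70 = 3.249
CG32433 has the largest |ΔΔCt| = 5.04.

32.900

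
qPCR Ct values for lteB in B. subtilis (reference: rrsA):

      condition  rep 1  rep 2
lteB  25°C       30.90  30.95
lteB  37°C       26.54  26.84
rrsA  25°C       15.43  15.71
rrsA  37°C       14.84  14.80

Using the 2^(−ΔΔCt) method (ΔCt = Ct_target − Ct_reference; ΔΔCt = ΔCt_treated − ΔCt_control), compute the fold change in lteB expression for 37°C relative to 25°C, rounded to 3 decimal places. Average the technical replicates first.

Mean Ct: lteB 25°C 30.925; lteB 37°C 26.690; rrsA 25°C 15.570; rrsA 37°C 14.820
ΔCt(25°C) = 30.925 − 15.570 = 15.355
ΔCt(37°C) = 26.690 − 14.820 = 11.870
ΔΔCt = 11.870 − 15.355 = -3.485
Fold change = 2^(−(-3.485)) = 2^3.485 = 11.1967

11.197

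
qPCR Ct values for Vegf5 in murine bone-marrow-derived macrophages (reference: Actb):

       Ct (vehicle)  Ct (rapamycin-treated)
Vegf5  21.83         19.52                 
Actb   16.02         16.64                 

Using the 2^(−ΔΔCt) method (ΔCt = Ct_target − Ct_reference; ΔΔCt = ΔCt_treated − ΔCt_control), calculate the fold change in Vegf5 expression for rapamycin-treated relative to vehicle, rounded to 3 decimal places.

ΔCt(vehicle) = 21.830 − 16.020 = 5.810
ΔCt(rapamycin-treated) = 19.520 − 16.640 = 2.880
ΔΔCt = 2.880 − 5.810 = -2.930
Fold change = 2^(−(-2.930)) = 2^2.930 = 7.6211

7.621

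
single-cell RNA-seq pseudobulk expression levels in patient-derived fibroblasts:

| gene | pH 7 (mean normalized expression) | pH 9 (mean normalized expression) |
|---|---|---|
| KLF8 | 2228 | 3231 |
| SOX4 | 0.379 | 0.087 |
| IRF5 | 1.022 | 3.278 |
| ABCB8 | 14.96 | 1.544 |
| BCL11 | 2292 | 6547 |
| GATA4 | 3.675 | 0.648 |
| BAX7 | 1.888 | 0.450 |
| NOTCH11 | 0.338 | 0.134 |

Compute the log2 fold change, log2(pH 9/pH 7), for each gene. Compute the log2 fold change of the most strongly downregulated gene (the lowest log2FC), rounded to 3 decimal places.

log2(3231/2228) = 0.536  (KLF8)
log2(0.087/0.379) = -2.123  (SOX4)
log2(3.278/1.022) = 1.681  (IRF5)
log2(1.544/14.96) = -3.276  (ABCB8)
log2(6547/2292) = 1.514  (BCL11)
log2(0.648/3.675) = -2.504  (GATA4)
log2(0.450/1.888) = -2.069  (BAX7)
log2(0.134/0.338) = -1.335  (NOTCH11)
ABCB8 is most strongly downregulated.

-3.276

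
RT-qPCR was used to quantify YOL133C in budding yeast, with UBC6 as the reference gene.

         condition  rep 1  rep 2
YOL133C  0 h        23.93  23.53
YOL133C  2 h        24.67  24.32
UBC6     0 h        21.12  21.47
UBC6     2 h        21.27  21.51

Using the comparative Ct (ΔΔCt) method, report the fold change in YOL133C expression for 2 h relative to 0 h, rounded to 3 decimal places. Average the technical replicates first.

Mean Ct: YOL133C 0 h 23.730; YOL133C 2 h 24.495; UBC6 0 h 21.295; UBC6 2 h 21.390
ΔCt(0 h) = 23.730 − 21.295 = 2.435
ΔCt(2 h) = 24.495 − 21.390 = 3.105
ΔΔCt = 3.105 − 2.435 = 0.670
Fold change = 2^(−0.670) = 0.6285

0.629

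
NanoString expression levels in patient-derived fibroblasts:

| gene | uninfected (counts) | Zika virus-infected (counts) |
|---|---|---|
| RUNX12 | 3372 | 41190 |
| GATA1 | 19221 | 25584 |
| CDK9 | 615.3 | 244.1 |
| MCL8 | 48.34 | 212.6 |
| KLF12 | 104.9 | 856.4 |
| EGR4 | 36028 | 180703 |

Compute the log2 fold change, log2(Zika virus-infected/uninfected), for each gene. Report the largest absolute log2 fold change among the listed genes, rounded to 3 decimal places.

log2(41190/3372) = 3.611  (RUNX12)
log2(25584/19221) = 0.413  (GATA1)
log2(244.1/615.3) = -1.334  (CDK9)
log2(212.6/48.34) = 2.137  (MCL8)
log2(856.4/104.9) = 3.029  (KLF12)
log2(180703/36028) = 2.326  (EGR4)
The largest magnitude belongs to RUNX12.

3.611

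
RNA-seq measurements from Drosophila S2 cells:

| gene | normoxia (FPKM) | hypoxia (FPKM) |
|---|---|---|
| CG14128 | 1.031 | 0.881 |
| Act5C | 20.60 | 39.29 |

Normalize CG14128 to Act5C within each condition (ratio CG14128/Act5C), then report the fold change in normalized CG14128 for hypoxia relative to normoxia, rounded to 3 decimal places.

CG14128/Act5C (normoxia) = 1.031 / 20.60 = 0.050049
CG14128/Act5C (hypoxia) = 0.881 / 39.29 = 0.022423
Fold change = 0.022423 / 0.050049 = 0.4480

0.448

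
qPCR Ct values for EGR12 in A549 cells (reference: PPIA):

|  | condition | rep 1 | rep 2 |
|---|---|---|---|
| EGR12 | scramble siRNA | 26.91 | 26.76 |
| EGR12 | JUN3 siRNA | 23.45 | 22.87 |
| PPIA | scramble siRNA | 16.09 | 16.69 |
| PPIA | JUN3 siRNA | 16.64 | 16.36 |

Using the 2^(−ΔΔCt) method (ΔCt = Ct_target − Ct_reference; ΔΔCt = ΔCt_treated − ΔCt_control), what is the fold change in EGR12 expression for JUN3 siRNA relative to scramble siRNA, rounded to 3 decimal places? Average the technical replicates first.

Mean Ct: EGR12 scramble siRNA 26.835; EGR12 JUN3 siRNA 23.160; PPIA scramble siRNA 16.390; PPIA JUN3 siRNA 16.500
ΔCt(scramble siRNA) = 26.835 − 16.390 = 10.445
ΔCt(JUN3 siRNA) = 23.160 − 16.500 = 6.660
ΔΔCt = 6.660 − 10.445 = -3.785
Fold change = 2^(−(-3.785)) = 2^3.785 = 13.7847

13.785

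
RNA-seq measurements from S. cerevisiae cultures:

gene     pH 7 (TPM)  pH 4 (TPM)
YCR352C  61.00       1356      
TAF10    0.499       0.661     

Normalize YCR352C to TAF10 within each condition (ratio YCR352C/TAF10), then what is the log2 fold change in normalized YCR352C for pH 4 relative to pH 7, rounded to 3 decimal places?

4.069

YCR352C/TAF10 (pH 7) = 61.00 / 0.499 = 122.24
YCR352C/TAF10 (pH 4) = 1356 / 0.661 = 2051.4
Fold change = 2051.4 / 122.24 = 16.7814
log2(16.7814) = 4.0688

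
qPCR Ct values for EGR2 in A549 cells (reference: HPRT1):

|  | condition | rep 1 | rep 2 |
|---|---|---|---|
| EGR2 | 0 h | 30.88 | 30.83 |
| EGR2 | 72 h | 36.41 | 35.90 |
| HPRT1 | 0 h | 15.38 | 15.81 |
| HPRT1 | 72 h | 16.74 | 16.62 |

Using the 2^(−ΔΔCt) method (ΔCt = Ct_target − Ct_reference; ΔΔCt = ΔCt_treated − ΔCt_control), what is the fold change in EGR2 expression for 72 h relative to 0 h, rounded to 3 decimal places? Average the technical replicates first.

Mean Ct: EGR2 0 h 30.855; EGR2 72 h 36.155; HPRT1 0 h 15.595; HPRT1 72 h 16.680
ΔCt(0 h) = 30.855 − 15.595 = 15.260
ΔCt(72 h) = 36.155 − 16.680 = 19.475
ΔΔCt = 19.475 − 15.260 = 4.215
Fold change = 2^(−4.215) = 0.0538

0.054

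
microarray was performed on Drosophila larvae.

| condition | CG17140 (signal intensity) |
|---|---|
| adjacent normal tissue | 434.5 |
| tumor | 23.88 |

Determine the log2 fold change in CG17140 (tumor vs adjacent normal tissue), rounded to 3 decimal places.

-4.185

Fold change = 23.88 / 434.5 = 0.0550
log2(0.0550) = -4.1855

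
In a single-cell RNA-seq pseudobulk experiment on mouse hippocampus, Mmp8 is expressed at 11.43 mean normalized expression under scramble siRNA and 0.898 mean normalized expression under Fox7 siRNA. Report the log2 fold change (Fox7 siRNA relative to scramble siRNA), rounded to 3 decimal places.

Fold change = 0.898 / 11.43 = 0.0786
log2(0.0786) = -3.6700

-3.670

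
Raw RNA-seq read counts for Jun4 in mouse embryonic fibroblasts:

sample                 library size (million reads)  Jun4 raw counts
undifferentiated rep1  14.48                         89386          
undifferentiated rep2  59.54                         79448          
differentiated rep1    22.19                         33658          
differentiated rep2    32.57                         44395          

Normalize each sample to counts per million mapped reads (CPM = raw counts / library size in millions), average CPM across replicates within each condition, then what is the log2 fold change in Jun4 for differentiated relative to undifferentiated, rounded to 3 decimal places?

CPM(undifferentiated rep1) = 89386 / 14.48 = 6173.0663
CPM(undifferentiated rep2) = 79448 / 59.54 = 1334.3635
CPM(differentiated rep1) = 33658 / 22.19 = 1516.8094
CPM(differentiated rep2) = 44395 / 32.57 = 1363.0642
mean CPM(undifferentiated) = 3753.7149; mean CPM(differentiated) = 1439.9368
Fold change = 1439.9368 / 3753.7149 = 0.38360
log2(0.38360) = -1.3823

-1.382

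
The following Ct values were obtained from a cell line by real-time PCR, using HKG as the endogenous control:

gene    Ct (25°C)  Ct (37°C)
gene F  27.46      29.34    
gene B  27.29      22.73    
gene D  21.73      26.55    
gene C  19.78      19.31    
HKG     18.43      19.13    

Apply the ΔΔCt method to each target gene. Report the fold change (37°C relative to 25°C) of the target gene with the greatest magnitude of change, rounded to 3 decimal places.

gene F: ΔΔCt = (29.34−19.13) − (27.46−18.43) = 10.21 − 9.03 = 1.18; fold change = 2^-1.18 = 0.441
gene B: ΔΔCt = (22.73−19.13) − (27.29−18.43) = 3.60 − 8.86 = -5.26; fold change = 2^5.26 = 38.319
gene D: ΔΔCt = (26.55−19.13) − (21.73−18.43) = 7.42 − 3.30 = 4.12; fold change = 2^-4.12 = 0.058
gene C: ΔΔCt = (19.31−19.13) − (19.78−18.43) = 0.18 − 1.35 = -1.17; fold change = 2^1.17 = 2.250
gene B has the largest |ΔΔCt| = 5.26.

38.319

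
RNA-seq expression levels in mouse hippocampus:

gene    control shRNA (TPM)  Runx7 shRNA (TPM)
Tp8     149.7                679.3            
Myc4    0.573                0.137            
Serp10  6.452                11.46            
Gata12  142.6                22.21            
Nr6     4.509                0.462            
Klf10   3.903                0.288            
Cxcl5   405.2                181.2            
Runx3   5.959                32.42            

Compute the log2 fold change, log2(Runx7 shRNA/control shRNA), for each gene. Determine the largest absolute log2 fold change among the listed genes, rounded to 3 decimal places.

3.760

log2(679.3/149.7) = 2.182  (Tp8)
log2(0.137/0.573) = -2.064  (Myc4)
log2(11.46/6.452) = 0.829  (Serp10)
log2(22.21/142.6) = -2.683  (Gata12)
log2(0.462/4.509) = -3.287  (Nr6)
log2(0.288/3.903) = -3.760  (Klf10)
log2(181.2/405.2) = -1.161  (Cxcl5)
log2(32.42/5.959) = 2.444  (Runx3)
The largest magnitude belongs to Klf10.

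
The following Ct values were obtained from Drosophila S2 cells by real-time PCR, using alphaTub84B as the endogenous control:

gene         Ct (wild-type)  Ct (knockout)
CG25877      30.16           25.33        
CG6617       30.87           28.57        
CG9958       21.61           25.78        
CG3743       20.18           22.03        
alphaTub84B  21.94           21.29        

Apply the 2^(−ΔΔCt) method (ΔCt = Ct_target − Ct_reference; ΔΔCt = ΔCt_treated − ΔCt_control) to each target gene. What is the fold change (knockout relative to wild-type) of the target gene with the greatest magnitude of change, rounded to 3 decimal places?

0.035

CG25877: ΔΔCt = (25.33−21.29) − (30.16−21.94) = 4.04 − 8.22 = -4.18; fold change = 2^4.18 = 18.126
CG6617: ΔΔCt = (28.57−21.29) − (30.87−21.94) = 7.28 − 8.93 = -1.65; fold change = 2^1.65 = 3.138
CG9958: ΔΔCt = (25.78−21.29) − (21.61−21.94) = 4.49 − (-0.33) = 4.82; fold change = 2^-4.82 = 0.035
CG3743: ΔΔCt = (22.03−21.29) − (20.18−21.94) = 0.74 − (-1.76) = 2.50; fold change = 2^-2.50 = 0.177
CG9958 has the largest |ΔΔCt| = 4.82.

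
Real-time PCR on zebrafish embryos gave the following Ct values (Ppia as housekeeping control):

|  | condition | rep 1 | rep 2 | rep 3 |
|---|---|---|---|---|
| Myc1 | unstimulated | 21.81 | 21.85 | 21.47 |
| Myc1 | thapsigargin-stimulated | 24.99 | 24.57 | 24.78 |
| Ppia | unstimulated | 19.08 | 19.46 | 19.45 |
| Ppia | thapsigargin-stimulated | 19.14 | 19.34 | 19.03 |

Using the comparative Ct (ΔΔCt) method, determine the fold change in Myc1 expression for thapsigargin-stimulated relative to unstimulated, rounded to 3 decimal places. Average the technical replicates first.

Mean Ct: Myc1 unstimulated 21.710; Myc1 thapsigargin-stimulated 24.780; Ppia unstimulated 19.330; Ppia thapsigargin-stimulated 19.170
ΔCt(unstimulated) = 21.710 − 19.330 = 2.380
ΔCt(thapsigargin-stimulated) = 24.780 − 19.170 = 5.610
ΔΔCt = 5.610 − 2.380 = 3.230
Fold change = 2^(−3.230) = 0.1066

0.107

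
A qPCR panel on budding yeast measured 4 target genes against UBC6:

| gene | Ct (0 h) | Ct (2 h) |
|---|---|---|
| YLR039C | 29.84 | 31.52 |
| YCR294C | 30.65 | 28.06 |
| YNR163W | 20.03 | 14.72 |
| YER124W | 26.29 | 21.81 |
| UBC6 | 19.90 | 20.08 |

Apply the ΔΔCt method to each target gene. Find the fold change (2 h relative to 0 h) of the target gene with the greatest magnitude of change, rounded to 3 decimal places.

44.942

YLR039C: ΔΔCt = (31.52−20.08) − (29.84−19.90) = 11.44 − 9.94 = 1.50; fold change = 2^-1.50 = 0.354
YCR294C: ΔΔCt = (28.06−20.08) − (30.65−19.90) = 7.98 − 10.75 = -2.77; fold change = 2^2.77 = 6.821
YNR163W: ΔΔCt = (14.72−20.08) − (20.03−19.90) = -5.36 − 0.13 = -5.49; fold change = 2^5.49 = 44.942
YER124W: ΔΔCt = (21.81−20.08) − (26.29−19.90) = 1.73 − 6.39 = -4.66; fold change = 2^4.66 = 25.281
YNR163W has the largest |ΔΔCt| = 5.49.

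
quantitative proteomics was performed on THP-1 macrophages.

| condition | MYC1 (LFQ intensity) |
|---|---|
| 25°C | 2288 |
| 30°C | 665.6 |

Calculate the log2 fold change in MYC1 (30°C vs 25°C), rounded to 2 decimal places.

Fold change = 665.6 / 2288 = 0.2909
log2(0.2909) = -1.781

-1.78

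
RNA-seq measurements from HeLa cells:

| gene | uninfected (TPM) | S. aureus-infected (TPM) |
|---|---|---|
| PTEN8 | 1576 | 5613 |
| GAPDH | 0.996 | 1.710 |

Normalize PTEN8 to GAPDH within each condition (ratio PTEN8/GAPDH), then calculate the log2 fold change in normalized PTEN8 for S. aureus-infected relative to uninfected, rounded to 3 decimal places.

PTEN8/GAPDH (uninfected) = 1576 / 0.996 = 1582.3
PTEN8/GAPDH (S. aureus-infected) = 5613 / 1.710 = 3282.5
Fold change = 3282.5 / 1582.3 = 2.0744
log2(2.0744) = 1.0527

1.053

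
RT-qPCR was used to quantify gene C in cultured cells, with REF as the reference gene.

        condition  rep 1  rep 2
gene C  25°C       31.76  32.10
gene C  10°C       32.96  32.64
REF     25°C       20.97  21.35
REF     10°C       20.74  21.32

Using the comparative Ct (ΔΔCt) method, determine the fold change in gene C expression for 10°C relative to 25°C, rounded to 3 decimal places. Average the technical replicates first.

0.500

Mean Ct: gene C 25°C 31.930; gene C 10°C 32.800; REF 25°C 21.160; REF 10°C 21.030
ΔCt(25°C) = 31.930 − 21.160 = 10.770
ΔCt(10°C) = 32.800 − 21.030 = 11.770
ΔΔCt = 11.770 − 10.770 = 1.000
Fold change = 2^(−1.000) = 0.5000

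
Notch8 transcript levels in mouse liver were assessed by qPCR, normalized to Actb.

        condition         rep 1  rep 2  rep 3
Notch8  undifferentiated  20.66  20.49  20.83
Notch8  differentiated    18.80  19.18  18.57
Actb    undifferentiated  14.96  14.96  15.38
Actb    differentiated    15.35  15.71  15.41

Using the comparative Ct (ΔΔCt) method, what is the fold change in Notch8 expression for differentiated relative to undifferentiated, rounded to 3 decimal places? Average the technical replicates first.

Mean Ct: Notch8 undifferentiated 20.660; Notch8 differentiated 18.850; Actb undifferentiated 15.100; Actb differentiated 15.490
ΔCt(undifferentiated) = 20.660 − 15.100 = 5.560
ΔCt(differentiated) = 18.850 − 15.490 = 3.360
ΔΔCt = 3.360 − 5.560 = -2.200
Fold change = 2^(−(-2.200)) = 2^2.200 = 4.5948

4.595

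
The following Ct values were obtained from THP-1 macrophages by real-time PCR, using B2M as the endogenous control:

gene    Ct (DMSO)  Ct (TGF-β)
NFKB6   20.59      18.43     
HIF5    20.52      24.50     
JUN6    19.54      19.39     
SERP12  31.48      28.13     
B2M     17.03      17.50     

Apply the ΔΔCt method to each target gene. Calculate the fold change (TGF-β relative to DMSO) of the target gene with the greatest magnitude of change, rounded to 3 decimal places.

14.123

NFKB6: ΔΔCt = (18.43−17.50) − (20.59−17.03) = 0.93 − 3.56 = -2.63; fold change = 2^2.63 = 6.190
HIF5: ΔΔCt = (24.50−17.50) − (20.52−17.03) = 7.00 − 3.49 = 3.51; fold change = 2^-3.51 = 0.088
JUN6: ΔΔCt = (19.39−17.50) − (19.54−17.03) = 1.89 − 2.51 = -0.62; fold change = 2^0.62 = 1.537
SERP12: ΔΔCt = (28.13−17.50) − (31.48−17.03) = 10.63 − 14.45 = -3.82; fold change = 2^3.82 = 14.123
SERP12 has the largest |ΔΔCt| = 3.82.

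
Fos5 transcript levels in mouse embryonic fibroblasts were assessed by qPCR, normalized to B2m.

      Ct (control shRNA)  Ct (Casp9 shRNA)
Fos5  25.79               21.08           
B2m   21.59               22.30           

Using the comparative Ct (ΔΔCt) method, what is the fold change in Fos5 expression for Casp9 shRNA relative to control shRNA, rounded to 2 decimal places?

42.81

ΔCt(control shRNA) = 25.790 − 21.590 = 4.200
ΔCt(Casp9 shRNA) = 21.080 − 22.300 = -1.220
ΔΔCt = -1.220 − 4.200 = -5.420
Fold change = 2^(−(-5.420)) = 2^5.420 = 42.814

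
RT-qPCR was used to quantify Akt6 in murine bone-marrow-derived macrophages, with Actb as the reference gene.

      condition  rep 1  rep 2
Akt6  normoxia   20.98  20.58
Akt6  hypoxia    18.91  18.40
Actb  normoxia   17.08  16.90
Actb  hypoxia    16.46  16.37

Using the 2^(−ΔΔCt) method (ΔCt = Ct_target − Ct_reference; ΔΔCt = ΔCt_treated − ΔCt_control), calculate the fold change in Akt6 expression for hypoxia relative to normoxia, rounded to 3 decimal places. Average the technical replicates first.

2.928

Mean Ct: Akt6 normoxia 20.780; Akt6 hypoxia 18.655; Actb normoxia 16.990; Actb hypoxia 16.415
ΔCt(normoxia) = 20.780 − 16.990 = 3.790
ΔCt(hypoxia) = 18.655 − 16.415 = 2.240
ΔΔCt = 2.240 − 3.790 = -1.550
Fold change = 2^(−(-1.550)) = 2^1.550 = 2.9282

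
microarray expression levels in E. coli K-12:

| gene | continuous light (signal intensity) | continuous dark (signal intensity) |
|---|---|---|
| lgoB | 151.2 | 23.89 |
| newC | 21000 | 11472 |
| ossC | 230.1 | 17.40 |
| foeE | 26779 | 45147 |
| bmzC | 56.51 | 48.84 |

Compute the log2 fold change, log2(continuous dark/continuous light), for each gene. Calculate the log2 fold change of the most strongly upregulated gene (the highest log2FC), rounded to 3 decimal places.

log2(23.89/151.2) = -2.662  (lgoB)
log2(11472/21000) = -0.872  (newC)
log2(17.40/230.1) = -3.725  (ossC)
log2(45147/26779) = 0.754  (foeE)
log2(48.84/56.51) = -0.210  (bmzC)
foeE is most strongly upregulated.

0.754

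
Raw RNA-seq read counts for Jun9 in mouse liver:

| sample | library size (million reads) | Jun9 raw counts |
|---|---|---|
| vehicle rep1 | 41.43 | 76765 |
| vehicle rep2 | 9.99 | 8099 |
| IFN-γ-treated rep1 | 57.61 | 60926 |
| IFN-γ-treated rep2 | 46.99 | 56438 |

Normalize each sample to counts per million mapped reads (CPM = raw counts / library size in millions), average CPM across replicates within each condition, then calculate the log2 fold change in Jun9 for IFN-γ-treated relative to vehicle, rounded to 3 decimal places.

-0.238

CPM(vehicle rep1) = 76765 / 41.43 = 1852.8844
CPM(vehicle rep2) = 8099 / 9.99 = 810.7107
CPM(IFN-γ-treated rep1) = 60926 / 57.61 = 1057.5595
CPM(IFN-γ-treated rep2) = 56438 / 46.99 = 1201.0641
mean CPM(vehicle) = 1331.7975; mean CPM(IFN-γ-treated) = 1129.3118
Fold change = 1129.3118 / 1331.7975 = 0.84796
log2(0.84796) = -0.2379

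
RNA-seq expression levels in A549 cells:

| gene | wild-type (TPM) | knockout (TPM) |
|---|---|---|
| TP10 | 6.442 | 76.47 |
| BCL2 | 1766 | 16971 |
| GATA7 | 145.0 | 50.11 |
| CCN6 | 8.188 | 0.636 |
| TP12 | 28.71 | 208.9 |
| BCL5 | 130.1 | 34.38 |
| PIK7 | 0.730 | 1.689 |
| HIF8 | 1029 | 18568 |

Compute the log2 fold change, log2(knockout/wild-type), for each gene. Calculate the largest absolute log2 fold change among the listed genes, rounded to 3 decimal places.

log2(76.47/6.442) = 3.569  (TP10)
log2(16971/1766) = 3.265  (BCL2)
log2(50.11/145.0) = -1.533  (GATA7)
log2(0.636/8.188) = -3.686  (CCN6)
log2(208.9/28.71) = 2.863  (TP12)
log2(34.38/130.1) = -1.920  (BCL5)
log2(1.689/0.730) = 1.210  (PIK7)
log2(18568/1029) = 4.174  (HIF8)
The largest magnitude belongs to HIF8.

4.174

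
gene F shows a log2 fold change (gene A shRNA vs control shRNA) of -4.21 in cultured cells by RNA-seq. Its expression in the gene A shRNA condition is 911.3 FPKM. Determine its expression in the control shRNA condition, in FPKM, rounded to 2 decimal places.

Fold change = 2^(-4.21) = 0.0540
control shRNA expression = 911.3 / 0.0540 = 16865.44

16865.44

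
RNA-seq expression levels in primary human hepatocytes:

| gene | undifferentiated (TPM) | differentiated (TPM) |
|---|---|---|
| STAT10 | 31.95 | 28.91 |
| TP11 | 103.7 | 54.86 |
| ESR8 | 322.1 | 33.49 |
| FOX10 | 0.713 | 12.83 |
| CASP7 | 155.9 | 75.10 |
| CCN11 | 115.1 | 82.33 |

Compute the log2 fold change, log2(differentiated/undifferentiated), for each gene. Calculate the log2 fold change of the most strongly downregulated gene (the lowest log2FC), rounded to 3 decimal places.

log2(28.91/31.95) = -0.144  (STAT10)
log2(54.86/103.7) = -0.919  (TP11)
log2(33.49/322.1) = -3.266  (ESR8)
log2(12.83/0.713) = 4.169  (FOX10)
log2(75.10/155.9) = -1.054  (CASP7)
log2(82.33/115.1) = -0.483  (CCN11)
ESR8 is most strongly downregulated.

-3.266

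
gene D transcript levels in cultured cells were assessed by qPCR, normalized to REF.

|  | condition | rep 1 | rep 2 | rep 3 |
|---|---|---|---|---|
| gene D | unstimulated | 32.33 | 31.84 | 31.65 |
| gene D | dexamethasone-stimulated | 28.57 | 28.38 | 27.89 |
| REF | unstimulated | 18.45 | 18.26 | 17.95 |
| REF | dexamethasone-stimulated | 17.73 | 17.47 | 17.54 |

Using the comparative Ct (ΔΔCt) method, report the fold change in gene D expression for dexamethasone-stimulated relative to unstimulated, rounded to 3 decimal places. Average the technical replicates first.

Mean Ct: gene D unstimulated 31.940; gene D dexamethasone-stimulated 28.280; REF unstimulated 18.220; REF dexamethasone-stimulated 17.580
ΔCt(unstimulated) = 31.940 − 18.220 = 13.720
ΔCt(dexamethasone-stimulated) = 28.280 − 17.580 = 10.700
ΔΔCt = 10.700 − 13.720 = -3.020
Fold change = 2^(−(-3.020)) = 2^3.020 = 8.1117

8.112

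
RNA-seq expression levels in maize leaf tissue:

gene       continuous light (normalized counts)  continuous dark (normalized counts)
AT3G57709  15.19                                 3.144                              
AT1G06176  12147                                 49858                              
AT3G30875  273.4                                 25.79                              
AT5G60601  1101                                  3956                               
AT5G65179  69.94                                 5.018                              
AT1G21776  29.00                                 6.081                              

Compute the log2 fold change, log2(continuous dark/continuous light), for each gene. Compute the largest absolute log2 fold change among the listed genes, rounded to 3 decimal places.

3.801

log2(3.144/15.19) = -2.272  (AT3G57709)
log2(49858/12147) = 2.037  (AT1G06176)
log2(25.79/273.4) = -3.406  (AT3G30875)
log2(3956/1101) = 1.845  (AT5G60601)
log2(5.018/69.94) = -3.801  (AT5G65179)
log2(6.081/29.00) = -2.254  (AT1G21776)
The largest magnitude belongs to AT5G65179.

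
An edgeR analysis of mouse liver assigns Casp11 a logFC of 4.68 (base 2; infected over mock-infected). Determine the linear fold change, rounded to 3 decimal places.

25.634

Fold change = 2^(4.68) = 25.6342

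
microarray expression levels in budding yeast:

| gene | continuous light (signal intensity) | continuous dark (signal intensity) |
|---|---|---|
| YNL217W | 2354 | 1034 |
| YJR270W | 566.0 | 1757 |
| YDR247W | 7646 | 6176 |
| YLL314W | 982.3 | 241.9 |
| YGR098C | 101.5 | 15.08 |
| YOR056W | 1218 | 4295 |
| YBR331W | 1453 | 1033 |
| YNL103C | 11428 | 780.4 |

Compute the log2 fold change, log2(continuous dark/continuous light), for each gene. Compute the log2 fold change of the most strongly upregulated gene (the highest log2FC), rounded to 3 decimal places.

1.818

log2(1034/2354) = -1.187  (YNL217W)
log2(1757/566.0) = 1.634  (YJR270W)
log2(6176/7646) = -0.308  (YDR247W)
log2(241.9/982.3) = -2.022  (YLL314W)
log2(15.08/101.5) = -2.751  (YGR098C)
log2(4295/1218) = 1.818  (YOR056W)
log2(1033/1453) = -0.492  (YBR331W)
log2(780.4/11428) = -3.872  (YNL103C)
YOR056W is most strongly upregulated.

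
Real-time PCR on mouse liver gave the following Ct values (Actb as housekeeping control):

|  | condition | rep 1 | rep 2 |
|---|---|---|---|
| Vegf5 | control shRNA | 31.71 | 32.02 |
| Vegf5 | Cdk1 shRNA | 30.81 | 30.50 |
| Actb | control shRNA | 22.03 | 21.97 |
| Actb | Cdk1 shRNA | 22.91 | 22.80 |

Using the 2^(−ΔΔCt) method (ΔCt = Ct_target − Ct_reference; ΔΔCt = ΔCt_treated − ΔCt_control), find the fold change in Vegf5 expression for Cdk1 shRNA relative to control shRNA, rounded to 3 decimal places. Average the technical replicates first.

Mean Ct: Vegf5 control shRNA 31.865; Vegf5 Cdk1 shRNA 30.655; Actb control shRNA 22.000; Actb Cdk1 shRNA 22.855
ΔCt(control shRNA) = 31.865 − 22.000 = 9.865
ΔCt(Cdk1 shRNA) = 30.655 − 22.855 = 7.800
ΔΔCt = 7.800 − 9.865 = -2.065
Fold change = 2^(−(-2.065)) = 2^2.065 = 4.1843

4.184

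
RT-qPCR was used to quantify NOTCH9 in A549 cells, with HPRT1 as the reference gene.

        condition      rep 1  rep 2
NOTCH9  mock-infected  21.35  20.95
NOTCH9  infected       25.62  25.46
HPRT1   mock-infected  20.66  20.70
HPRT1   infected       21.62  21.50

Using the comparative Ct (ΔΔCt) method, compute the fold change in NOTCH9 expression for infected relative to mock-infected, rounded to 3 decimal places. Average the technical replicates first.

0.088

Mean Ct: NOTCH9 mock-infected 21.150; NOTCH9 infected 25.540; HPRT1 mock-infected 20.680; HPRT1 infected 21.560
ΔCt(mock-infected) = 21.150 − 20.680 = 0.470
ΔCt(infected) = 25.540 − 21.560 = 3.980
ΔΔCt = 3.980 − 0.470 = 3.510
Fold change = 2^(−3.510) = 0.0878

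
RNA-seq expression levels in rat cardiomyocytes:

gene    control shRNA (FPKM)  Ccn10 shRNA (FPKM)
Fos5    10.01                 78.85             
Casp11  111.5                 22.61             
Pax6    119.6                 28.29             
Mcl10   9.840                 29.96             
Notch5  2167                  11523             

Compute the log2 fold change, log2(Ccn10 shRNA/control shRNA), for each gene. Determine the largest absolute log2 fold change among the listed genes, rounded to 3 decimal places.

log2(78.85/10.01) = 2.978  (Fos5)
log2(22.61/111.5) = -2.302  (Casp11)
log2(28.29/119.6) = -2.080  (Pax6)
log2(29.96/9.840) = 1.606  (Mcl10)
log2(11523/2167) = 2.411  (Notch5)
The largest magnitude belongs to Fos5.

2.978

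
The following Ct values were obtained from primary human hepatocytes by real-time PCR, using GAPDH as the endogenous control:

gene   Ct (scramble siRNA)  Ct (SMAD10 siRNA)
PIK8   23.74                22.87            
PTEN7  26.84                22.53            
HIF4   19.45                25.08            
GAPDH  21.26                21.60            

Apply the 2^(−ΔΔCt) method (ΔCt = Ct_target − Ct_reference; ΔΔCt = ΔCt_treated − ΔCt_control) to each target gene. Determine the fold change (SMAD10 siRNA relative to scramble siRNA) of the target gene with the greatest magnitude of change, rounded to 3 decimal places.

PIK8: ΔΔCt = (22.87−21.60) − (23.74−21.26) = 1.27 − 2.48 = -1.21; fold change = 2^1.21 = 2.313
PTEN7: ΔΔCt = (22.53−21.60) − (26.84−21.26) = 0.93 − 5.58 = -4.65; fold change = 2^4.65 = 25.107
HIF4: ΔΔCt = (25.08−21.60) − (19.45−21.26) = 3.48 − (-1.81) = 5.29; fold change = 2^-5.29 = 0.026
HIF4 has the largest |ΔΔCt| = 5.29.

0.026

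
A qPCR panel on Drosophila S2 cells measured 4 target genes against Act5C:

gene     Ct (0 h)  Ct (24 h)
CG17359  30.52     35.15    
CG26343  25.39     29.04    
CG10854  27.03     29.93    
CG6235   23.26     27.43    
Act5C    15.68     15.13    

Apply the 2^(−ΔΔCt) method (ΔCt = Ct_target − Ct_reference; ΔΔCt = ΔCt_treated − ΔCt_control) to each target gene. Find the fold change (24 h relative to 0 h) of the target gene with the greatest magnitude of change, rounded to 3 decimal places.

CG17359: ΔΔCt = (35.15−15.13) − (30.52−15.68) = 20.02 − 14.84 = 5.18; fold change = 2^-5.18 = 0.028
CG26343: ΔΔCt = (29.04−15.13) − (25.39−15.68) = 13.91 − 9.71 = 4.20; fold change = 2^-4.20 = 0.054
CG10854: ΔΔCt = (29.93−15.13) − (27.03−15.68) = 14.80 − 11.35 = 3.45; fold change = 2^-3.45 = 0.092
CG6235: ΔΔCt = (27.43−15.13) − (23.26−15.68) = 12.30 − 7.58 = 4.72; fold change = 2^-4.72 = 0.038
CG17359 has the largest |ΔΔCt| = 5.18.

0.028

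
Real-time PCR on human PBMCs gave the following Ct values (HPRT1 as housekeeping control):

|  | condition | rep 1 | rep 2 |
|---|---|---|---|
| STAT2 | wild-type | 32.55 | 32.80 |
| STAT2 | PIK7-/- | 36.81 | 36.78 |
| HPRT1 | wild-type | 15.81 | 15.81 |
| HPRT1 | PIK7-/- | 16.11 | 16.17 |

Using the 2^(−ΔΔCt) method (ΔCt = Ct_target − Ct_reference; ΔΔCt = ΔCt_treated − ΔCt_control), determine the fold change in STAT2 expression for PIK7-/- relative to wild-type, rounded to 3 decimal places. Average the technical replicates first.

0.072

Mean Ct: STAT2 wild-type 32.675; STAT2 PIK7-/- 36.795; HPRT1 wild-type 15.810; HPRT1 PIK7-/- 16.140
ΔCt(wild-type) = 32.675 − 15.810 = 16.865
ΔCt(PIK7-/-) = 36.795 − 16.140 = 20.655
ΔΔCt = 20.655 − 16.865 = 3.790
Fold change = 2^(−3.790) = 0.0723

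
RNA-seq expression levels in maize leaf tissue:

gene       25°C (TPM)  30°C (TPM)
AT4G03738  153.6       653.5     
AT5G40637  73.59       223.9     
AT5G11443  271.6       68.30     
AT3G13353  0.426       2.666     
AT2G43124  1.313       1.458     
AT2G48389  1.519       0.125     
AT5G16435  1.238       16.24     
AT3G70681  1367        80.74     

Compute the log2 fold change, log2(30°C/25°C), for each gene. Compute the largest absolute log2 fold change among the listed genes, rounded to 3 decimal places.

4.082

log2(653.5/153.6) = 2.089  (AT4G03738)
log2(223.9/73.59) = 1.605  (AT5G40637)
log2(68.30/271.6) = -1.992  (AT5G11443)
log2(2.666/0.426) = 2.646  (AT3G13353)
log2(1.458/1.313) = 0.151  (AT2G43124)
log2(0.125/1.519) = -3.603  (AT2G48389)
log2(16.24/1.238) = 3.713  (AT5G16435)
log2(80.74/1367) = -4.082  (AT3G70681)
The largest magnitude belongs to AT3G70681.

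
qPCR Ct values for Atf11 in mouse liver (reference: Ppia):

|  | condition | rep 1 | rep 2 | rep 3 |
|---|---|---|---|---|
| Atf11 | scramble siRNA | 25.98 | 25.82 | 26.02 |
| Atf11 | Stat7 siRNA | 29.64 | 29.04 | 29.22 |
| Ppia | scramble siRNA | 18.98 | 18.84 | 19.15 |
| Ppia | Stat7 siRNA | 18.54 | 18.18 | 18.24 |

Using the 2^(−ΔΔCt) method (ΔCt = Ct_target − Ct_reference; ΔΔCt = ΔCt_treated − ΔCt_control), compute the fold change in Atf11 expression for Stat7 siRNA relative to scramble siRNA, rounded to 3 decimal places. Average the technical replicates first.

0.061

Mean Ct: Atf11 scramble siRNA 25.940; Atf11 Stat7 siRNA 29.300; Ppia scramble siRNA 18.990; Ppia Stat7 siRNA 18.320
ΔCt(scramble siRNA) = 25.940 − 18.990 = 6.950
ΔCt(Stat7 siRNA) = 29.300 − 18.320 = 10.980
ΔΔCt = 10.980 − 6.950 = 4.030
Fold change = 2^(−4.030) = 0.0612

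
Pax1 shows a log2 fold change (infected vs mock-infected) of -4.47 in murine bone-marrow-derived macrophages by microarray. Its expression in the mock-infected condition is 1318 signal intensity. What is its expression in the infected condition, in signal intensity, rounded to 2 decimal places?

Fold change = 2^(-4.47) = 0.0451
infected expression = 1318 × 0.0451 = 59.47

59.47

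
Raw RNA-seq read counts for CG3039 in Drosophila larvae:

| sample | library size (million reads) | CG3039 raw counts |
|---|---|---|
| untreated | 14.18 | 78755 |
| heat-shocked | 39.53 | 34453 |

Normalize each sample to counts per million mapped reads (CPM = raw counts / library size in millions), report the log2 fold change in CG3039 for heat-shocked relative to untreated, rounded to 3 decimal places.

-2.672

CPM(untreated) = 78755 / 14.18 = 5553.9492
CPM(heat-shocked) = 34453 / 39.53 = 871.5659
Fold change = 871.5659 / 5553.9492 = 0.15693
log2(0.15693) = -2.6718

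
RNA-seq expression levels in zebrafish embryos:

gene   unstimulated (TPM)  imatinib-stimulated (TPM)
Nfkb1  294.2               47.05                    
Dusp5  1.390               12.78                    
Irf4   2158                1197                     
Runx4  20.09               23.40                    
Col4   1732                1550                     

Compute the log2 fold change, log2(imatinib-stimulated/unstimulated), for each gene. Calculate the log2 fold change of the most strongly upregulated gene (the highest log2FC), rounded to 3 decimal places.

3.201

log2(47.05/294.2) = -2.645  (Nfkb1)
log2(12.78/1.390) = 3.201  (Dusp5)
log2(1197/2158) = -0.850  (Irf4)
log2(23.40/20.09) = 0.220  (Runx4)
log2(1550/1732) = -0.160  (Col4)
Dusp5 is most strongly upregulated.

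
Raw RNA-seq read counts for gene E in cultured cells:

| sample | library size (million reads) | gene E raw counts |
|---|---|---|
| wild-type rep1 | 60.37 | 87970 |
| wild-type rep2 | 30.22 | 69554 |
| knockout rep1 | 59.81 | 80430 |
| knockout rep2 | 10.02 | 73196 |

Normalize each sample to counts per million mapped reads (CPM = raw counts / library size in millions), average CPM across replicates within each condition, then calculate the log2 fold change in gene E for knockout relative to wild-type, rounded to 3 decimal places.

1.202

CPM(wild-type rep1) = 87970 / 60.37 = 1457.1807
CPM(wild-type rep2) = 69554 / 30.22 = 2301.5884
CPM(knockout rep1) = 80430 / 59.81 = 1344.7584
CPM(knockout rep2) = 73196 / 10.02 = 7304.9900
mean CPM(wild-type) = 1879.3845; mean CPM(knockout) = 4324.8742
Fold change = 4324.8742 / 1879.3845 = 2.30122
log2(2.30122) = 1.2024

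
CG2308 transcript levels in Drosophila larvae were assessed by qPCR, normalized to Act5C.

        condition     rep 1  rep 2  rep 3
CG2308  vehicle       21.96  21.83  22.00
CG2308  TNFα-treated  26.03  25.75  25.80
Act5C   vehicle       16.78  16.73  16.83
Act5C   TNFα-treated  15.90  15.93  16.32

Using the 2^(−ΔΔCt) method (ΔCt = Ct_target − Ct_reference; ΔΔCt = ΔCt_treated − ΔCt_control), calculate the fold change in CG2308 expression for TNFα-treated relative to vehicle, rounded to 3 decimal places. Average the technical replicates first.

Mean Ct: CG2308 vehicle 21.930; CG2308 TNFα-treated 25.860; Act5C vehicle 16.780; Act5C TNFα-treated 16.050
ΔCt(vehicle) = 21.930 − 16.780 = 5.150
ΔCt(TNFα-treated) = 25.860 − 16.050 = 9.810
ΔΔCt = 9.810 − 5.150 = 4.660
Fold change = 2^(−4.660) = 0.0396

0.040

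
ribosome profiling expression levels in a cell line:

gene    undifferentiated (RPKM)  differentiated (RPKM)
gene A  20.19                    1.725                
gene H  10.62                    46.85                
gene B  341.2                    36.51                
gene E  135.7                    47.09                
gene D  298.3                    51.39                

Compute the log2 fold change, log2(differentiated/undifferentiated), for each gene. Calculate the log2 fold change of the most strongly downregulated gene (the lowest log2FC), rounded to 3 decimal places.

-3.549

log2(1.725/20.19) = -3.549  (gene A)
log2(46.85/10.62) = 2.141  (gene H)
log2(36.51/341.2) = -3.224  (gene B)
log2(47.09/135.7) = -1.527  (gene E)
log2(51.39/298.3) = -2.537  (gene D)
gene A is most strongly downregulated.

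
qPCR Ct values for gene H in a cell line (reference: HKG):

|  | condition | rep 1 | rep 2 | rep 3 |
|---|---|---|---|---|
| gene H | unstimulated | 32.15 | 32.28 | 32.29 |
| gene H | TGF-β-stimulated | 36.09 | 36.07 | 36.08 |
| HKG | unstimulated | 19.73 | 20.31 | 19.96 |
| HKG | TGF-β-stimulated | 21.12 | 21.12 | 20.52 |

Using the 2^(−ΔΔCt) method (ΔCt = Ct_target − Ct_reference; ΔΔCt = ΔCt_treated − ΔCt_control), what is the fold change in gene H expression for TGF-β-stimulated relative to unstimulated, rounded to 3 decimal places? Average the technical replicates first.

Mean Ct: gene H unstimulated 32.240; gene H TGF-β-stimulated 36.080; HKG unstimulated 20.000; HKG TGF-β-stimulated 20.920
ΔCt(unstimulated) = 32.240 − 20.000 = 12.240
ΔCt(TGF-β-stimulated) = 36.080 − 20.920 = 15.160
ΔΔCt = 15.160 − 12.240 = 2.920
Fold change = 2^(−2.920) = 0.1321

0.132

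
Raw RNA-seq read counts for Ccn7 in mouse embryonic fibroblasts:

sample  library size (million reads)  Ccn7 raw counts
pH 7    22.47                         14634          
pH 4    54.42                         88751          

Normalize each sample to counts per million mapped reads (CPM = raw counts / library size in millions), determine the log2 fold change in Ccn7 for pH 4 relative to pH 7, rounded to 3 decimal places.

1.324

CPM(pH 7) = 14634 / 22.47 = 651.2684
CPM(pH 4) = 88751 / 54.42 = 1630.8526
Fold change = 1630.8526 / 651.2684 = 2.50412
log2(2.50412) = 1.3243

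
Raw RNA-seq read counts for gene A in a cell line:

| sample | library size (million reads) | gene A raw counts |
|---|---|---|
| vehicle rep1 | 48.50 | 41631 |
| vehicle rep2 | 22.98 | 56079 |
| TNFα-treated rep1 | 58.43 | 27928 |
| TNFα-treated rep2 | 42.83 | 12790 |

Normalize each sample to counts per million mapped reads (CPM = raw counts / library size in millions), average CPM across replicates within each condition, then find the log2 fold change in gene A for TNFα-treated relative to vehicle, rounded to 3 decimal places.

-2.087

CPM(vehicle rep1) = 41631 / 48.50 = 858.3711
CPM(vehicle rep2) = 56079 / 22.98 = 2440.3394
CPM(TNFα-treated rep1) = 27928 / 58.43 = 477.9736
CPM(TNFα-treated rep2) = 12790 / 42.83 = 298.6225
mean CPM(vehicle) = 1649.3553; mean CPM(TNFα-treated) = 388.2981
Fold change = 388.2981 / 1649.3553 = 0.23542
log2(0.23542) = -2.0867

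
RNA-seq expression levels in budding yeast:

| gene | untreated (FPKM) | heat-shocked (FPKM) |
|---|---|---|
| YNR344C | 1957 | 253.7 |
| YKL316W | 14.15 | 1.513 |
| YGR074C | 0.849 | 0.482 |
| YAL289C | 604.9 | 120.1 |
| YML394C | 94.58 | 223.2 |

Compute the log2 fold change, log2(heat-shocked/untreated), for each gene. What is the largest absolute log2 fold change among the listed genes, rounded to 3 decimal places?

log2(253.7/1957) = -2.947  (YNR344C)
log2(1.513/14.15) = -3.225  (YKL316W)
log2(0.482/0.849) = -0.817  (YGR074C)
log2(120.1/604.9) = -2.332  (YAL289C)
log2(223.2/94.58) = 1.239  (YML394C)
The largest magnitude belongs to YKL316W.

3.225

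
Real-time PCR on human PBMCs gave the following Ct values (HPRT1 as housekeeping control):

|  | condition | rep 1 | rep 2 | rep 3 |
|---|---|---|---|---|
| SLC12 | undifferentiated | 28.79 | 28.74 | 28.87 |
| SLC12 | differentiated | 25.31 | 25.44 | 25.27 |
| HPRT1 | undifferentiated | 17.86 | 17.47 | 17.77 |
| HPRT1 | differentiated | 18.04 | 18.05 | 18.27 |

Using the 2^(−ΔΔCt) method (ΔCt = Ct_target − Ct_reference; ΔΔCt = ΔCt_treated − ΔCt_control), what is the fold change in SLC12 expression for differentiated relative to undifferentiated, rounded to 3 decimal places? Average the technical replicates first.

Mean Ct: SLC12 undifferentiated 28.800; SLC12 differentiated 25.340; HPRT1 undifferentiated 17.700; HPRT1 differentiated 18.120
ΔCt(undifferentiated) = 28.800 − 17.700 = 11.100
ΔCt(differentiated) = 25.340 − 18.120 = 7.220
ΔΔCt = 7.220 − 11.100 = -3.880
Fold change = 2^(−(-3.880)) = 2^3.880 = 14.7230

14.723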